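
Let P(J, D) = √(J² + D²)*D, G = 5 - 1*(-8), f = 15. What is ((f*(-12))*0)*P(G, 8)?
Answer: 0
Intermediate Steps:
G = 13 (G = 5 + 8 = 13)
P(J, D) = D*√(D² + J²) (P(J, D) = √(D² + J²)*D = D*√(D² + J²))
((f*(-12))*0)*P(G, 8) = ((15*(-12))*0)*(8*√(8² + 13²)) = (-180*0)*(8*√(64 + 169)) = 0*(8*√233) = 0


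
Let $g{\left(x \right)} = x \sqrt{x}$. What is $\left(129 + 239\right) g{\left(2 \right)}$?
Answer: $736 \sqrt{2} \approx 1040.9$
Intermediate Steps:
$g{\left(x \right)} = x^{\frac{3}{2}}$
$\left(129 + 239\right) g{\left(2 \right)} = \left(129 + 239\right) 2^{\frac{3}{2}} = 368 \cdot 2 \sqrt{2} = 736 \sqrt{2}$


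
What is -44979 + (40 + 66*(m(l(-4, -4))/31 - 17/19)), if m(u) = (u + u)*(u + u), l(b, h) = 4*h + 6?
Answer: -26002253/589 ≈ -44146.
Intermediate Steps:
l(b, h) = 6 + 4*h
m(u) = 4*u² (m(u) = (2*u)*(2*u) = 4*u²)
-44979 + (40 + 66*(m(l(-4, -4))/31 - 17/19)) = -44979 + (40 + 66*((4*(6 + 4*(-4))²)/31 - 17/19)) = -44979 + (40 + 66*((4*(6 - 16)²)*(1/31) - 17*1/19)) = -44979 + (40 + 66*((4*(-10)²)*(1/31) - 17/19)) = -44979 + (40 + 66*((4*100)*(1/31) - 17/19)) = -44979 + (40 + 66*(400*(1/31) - 17/19)) = -44979 + (40 + 66*(400/31 - 17/19)) = -44979 + (40 + 66*(7073/589)) = -44979 + (40 + 466818/589) = -44979 + 490378/589 = -26002253/589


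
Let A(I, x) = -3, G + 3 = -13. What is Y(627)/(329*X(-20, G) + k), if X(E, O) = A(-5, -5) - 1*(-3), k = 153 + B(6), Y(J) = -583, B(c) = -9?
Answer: -583/144 ≈ -4.0486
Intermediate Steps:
G = -16 (G = -3 - 13 = -16)
k = 144 (k = 153 - 9 = 144)
X(E, O) = 0 (X(E, O) = -3 - 1*(-3) = -3 + 3 = 0)
Y(627)/(329*X(-20, G) + k) = -583/(329*0 + 144) = -583/(0 + 144) = -583/144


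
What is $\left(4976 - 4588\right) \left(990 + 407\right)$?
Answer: $542036$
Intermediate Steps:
$\left(4976 - 4588\right) \left(990 + 407\right) = 388 \cdot 1397 = 542036$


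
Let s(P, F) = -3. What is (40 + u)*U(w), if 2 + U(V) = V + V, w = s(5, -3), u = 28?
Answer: -544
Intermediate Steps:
w = -3
U(V) = -2 + 2*V (U(V) = -2 + (V + V) = -2 + 2*V)
(40 + u)*U(w) = (40 + 28)*(-2 + 2*(-3)) = 68*(-2 - 6) = 68*(-8) = -544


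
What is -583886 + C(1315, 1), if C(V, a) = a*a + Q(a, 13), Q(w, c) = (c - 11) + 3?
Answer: -583880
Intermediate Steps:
Q(w, c) = -8 + c (Q(w, c) = (-11 + c) + 3 = -8 + c)
C(V, a) = 5 + a**2 (C(V, a) = a*a + (-8 + 13) = a**2 + 5 = 5 + a**2)
-583886 + C(1315, 1) = -583886 + (5 + 1**2) = -583886 + (5 + 1) = -583886 + 6 = -583880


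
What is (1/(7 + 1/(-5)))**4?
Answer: 625/1336336 ≈ 0.00046770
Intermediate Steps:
(1/(7 + 1/(-5)))**4 = (1/(7 - 1/5))**4 = (1/(34/5))**4 = (5/34)**4 = 625/1336336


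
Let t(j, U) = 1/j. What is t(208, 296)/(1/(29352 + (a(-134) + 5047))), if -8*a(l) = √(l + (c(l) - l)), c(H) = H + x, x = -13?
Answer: 34399/208 - 7*I*√3/1664 ≈ 165.38 - 0.0072863*I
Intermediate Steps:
c(H) = -13 + H (c(H) = H - 13 = -13 + H)
a(l) = -√(-13 + l)/8 (a(l) = -√(l + ((-13 + l) - l))/8 = -√(l - 13)/8 = -√(-13 + l)/8)
t(208, 296)/(1/(29352 + (a(-134) + 5047))) = 1/(208*(1/(29352 + (-√(-13 - 134)/8 + 5047)))) = 1/(208*(1/(29352 + (-7*I*√3/8 + 5047)))) = 1/(208*(1/(29352 + (5047 - 7*I*√3/8)))) = 1/(208*(1/(34399 - 7*I*√3/8))) = (34399 - 7*I*√3/8)/208 = 34399/208 - 7*I*√3/1664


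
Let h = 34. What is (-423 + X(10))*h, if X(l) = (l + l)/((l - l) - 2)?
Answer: -14722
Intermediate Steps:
X(l) = -l (X(l) = (2*l)/(0 - 2) = (2*l)/(-2) = (2*l)*(-½) = -l)
(-423 + X(10))*h = (-423 - 1*10)*34 = (-423 - 10)*34 = -433*34 = -14722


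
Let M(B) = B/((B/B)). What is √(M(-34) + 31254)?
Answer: 2*√7805 ≈ 176.69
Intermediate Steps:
M(B) = B (M(B) = B/1 = B*1 = B)
√(M(-34) + 31254) = √(-34 + 31254) = √31220 = 2*√7805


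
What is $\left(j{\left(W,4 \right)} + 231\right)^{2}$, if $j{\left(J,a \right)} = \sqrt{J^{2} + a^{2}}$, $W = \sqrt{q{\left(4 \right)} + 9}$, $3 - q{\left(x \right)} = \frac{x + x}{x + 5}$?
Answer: $\frac{480493}{9} + 308 \sqrt{61} \approx 55794.0$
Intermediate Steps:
$q{\left(x \right)} = 3 - \frac{2 x}{5 + x}$ ($q{\left(x \right)} = 3 - \frac{x + x}{x + 5} = 3 - \frac{2 x}{5 + x}$)
$W = \frac{10}{3}$ ($W = \sqrt{\frac{15 + 4}{5 + 4} + 9} = \sqrt{\frac{1}{9} \cdot 19 + 9} = \sqrt{\frac{19}{9} + 9} = \sqrt{\frac{100}{9}} = \frac{10}{3} \approx 3.3333$)
$\left(j{\left(W,4 \right)} + 231\right)^{2} = \left(\sqrt{\left(\frac{10}{3}\right)^{2} + 4^{2}} + 231\right)^{2} = \left(\sqrt{\frac{100}{9} + 16} + 231\right)^{2} = \left(\sqrt{\frac{244}{9}} + 231\right)^{2} = \left(\frac{2 \sqrt{61}}{3} + 231\right)^{2} = \left(231 + \frac{2 \sqrt{61}}{3}\right)^{2}$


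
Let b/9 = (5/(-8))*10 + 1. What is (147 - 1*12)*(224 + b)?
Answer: 95445/4 ≈ 23861.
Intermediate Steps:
b = -189/4 (b = 9*((5/(-8))*10 + 1) = 9*((5*(-⅛))*10 + 1) = 9*(-5/8*10 + 1) = 9*(-25/4 + 1) = 9*(-21/4) = -189/4 ≈ -47.250)
(147 - 1*12)*(224 + b) = (147 - 1*12)*(224 - 189/4) = (147 - 12)*(707/4) = 135*(707/4) = 95445/4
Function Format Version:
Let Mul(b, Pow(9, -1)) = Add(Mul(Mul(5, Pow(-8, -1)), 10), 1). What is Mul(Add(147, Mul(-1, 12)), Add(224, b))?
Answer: Rational(95445, 4) ≈ 23861.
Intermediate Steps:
b = Rational(-189, 4) (b = Mul(9, Add(Mul(Mul(5, Pow(-8, -1)), 10), 1)) = Mul(9, Add(Mul(Mul(5, Rational(-1, 8)), 10), 1)) = Mul(9, Add(Mul(Rational(-5, 8), 10), 1)) = Mul(9, Add(Rational(-25, 4), 1)) = Mul(9, Rational(-21, 4)) = Rational(-189, 4) ≈ -47.250)
Mul(Add(147, Mul(-1, 12)), Add(224, b)) = Mul(Add(147, Mul(-1, 12)), Add(224, Rational(-189, 4))) = Mul(Add(147, -12), Rational(707, 4)) = Mul(135, Rational(707, 4)) = Rational(95445, 4)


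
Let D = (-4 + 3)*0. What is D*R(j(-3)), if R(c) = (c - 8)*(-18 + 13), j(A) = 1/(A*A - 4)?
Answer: 0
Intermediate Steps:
j(A) = 1/(-4 + A**2) (j(A) = 1/(A**2 - 4) = 1/(-4 + A**2))
R(c) = 40 - 5*c (R(c) = (-8 + c)*(-5) = 40 - 5*c)
D = 0 (D = -1*0 = 0)
D*R(j(-3)) = 0*(40 - 5/(-4 + (-3)**2)) = 0*(40 - 5/(-4 + 9)) = 0*(40 - 5/5) = 0*(40 - 5*1/5) = 0*(40 - 1) = 0*39 = 0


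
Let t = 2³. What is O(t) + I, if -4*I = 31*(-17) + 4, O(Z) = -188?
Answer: -229/4 ≈ -57.250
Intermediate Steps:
t = 8
I = 523/4 (I = -(31*(-17) + 4)/4 = -(-527 + 4)/4 = -¼*(-523) = 523/4 ≈ 130.75)
O(t) + I = -188 + 523/4 = -229/4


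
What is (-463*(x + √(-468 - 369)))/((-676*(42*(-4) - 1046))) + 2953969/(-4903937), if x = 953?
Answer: -4588024273359/4024484554168 - 1389*I*√93/820664 ≈ -1.14 - 0.016322*I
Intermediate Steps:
(-463*(x + √(-468 - 369)))/((-676*(42*(-4) - 1046))) + 2953969/(-4903937) = (-463*(953 + √(-468 - 369)))/((-676*(42*(-4) - 1046))) + 2953969/(-4903937) = (-463*(953 + √(-837)))/((-676*(-168 - 1046))) + 2953969*(-1/4903937) = (-463*(953 + 3*I*√93))/((-676*(-1214))) - 2953969/4903937 = (-441239 - 1389*I*√93)/820664 - 2953969/4903937 = (-441239 - 1389*I*√93)*(1/820664) - 2953969/4903937 = (-441239/820664 - 1389*I*√93/820664) - 2953969/4903937 = -4588024273359/4024484554168 - 1389*I*√93/820664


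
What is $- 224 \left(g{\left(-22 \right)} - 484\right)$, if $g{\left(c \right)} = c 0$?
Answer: $108416$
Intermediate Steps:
$g{\left(c \right)} = 0$
$- 224 \left(g{\left(-22 \right)} - 484\right) = - 224 \left(0 - 484\right) = \left(-224\right) \left(-484\right) = 108416$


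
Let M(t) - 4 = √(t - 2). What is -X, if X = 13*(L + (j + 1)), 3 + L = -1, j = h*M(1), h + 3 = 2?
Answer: 91 + 13*I ≈ 91.0 + 13.0*I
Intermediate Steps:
M(t) = 4 + √(-2 + t) (M(t) = 4 + √(t - 2) = 4 + √(-2 + t))
h = -1 (h = -3 + 2 = -1)
j = -4 - I (j = -(4 + √(-2 + 1)) = -(4 + √(-1)) = -(4 + I) = -4 - I ≈ -4.0 - 1.0*I)
L = -4 (L = -3 - 1 = -4)
X = -91 - 13*I (X = 13*(-4 + ((-4 - I) + 1)) = 13*(-4 + (-3 - I)) = 13*(-7 - I) = -91 - 13*I ≈ -91.0 - 13.0*I)
-X = -(-91 - 13*I) = 91 + 13*I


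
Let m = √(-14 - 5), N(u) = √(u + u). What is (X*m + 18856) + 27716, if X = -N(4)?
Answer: 46572 - 2*I*√38 ≈ 46572.0 - 12.329*I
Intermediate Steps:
N(u) = √2*√u (N(u) = √(2*u) = √2*√u)
X = -2*√2 (X = -√2*√4 = -√2*2 = -2*√2 ≈ -2.8284)
m = I*√19 (m = √(-19) = I*√19 ≈ 4.3589*I)
(X*m + 18856) + 27716 = ((-2*√2)*(I*√19) + 18856) + 27716 = (-2*I*√38 + 18856) + 27716 = (18856 - 2*I*√38) + 27716 = 46572 - 2*I*√38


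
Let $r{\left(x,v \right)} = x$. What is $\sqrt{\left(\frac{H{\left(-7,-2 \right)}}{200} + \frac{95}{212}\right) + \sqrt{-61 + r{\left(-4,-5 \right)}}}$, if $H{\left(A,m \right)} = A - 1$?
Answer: $\frac{\sqrt{114639 + 280900 i \sqrt{65}}}{530} \approx 2.0592 + 1.9576 i$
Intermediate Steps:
$H{\left(A,m \right)} = -1 + A$
$\sqrt{\left(\frac{H{\left(-7,-2 \right)}}{200} + \frac{95}{212}\right) + \sqrt{-61 + r{\left(-4,-5 \right)}}} = \sqrt{\left(\frac{-1 - 7}{200} + \frac{95}{212}\right) + \sqrt{-61 - 4}} = \sqrt{\left(\left(-8\right) \frac{1}{200} + 95 \cdot \frac{1}{212}\right) + \sqrt{-65}} = \sqrt{\left(- \frac{1}{25} + \frac{95}{212}\right) + i \sqrt{65}} = \sqrt{\frac{2163}{5300} + i \sqrt{65}}$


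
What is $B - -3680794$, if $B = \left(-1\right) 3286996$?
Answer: $393798$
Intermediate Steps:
$B = -3286996$
$B - -3680794 = -3286996 - -3680794 = -3286996 + 3680794 = 393798$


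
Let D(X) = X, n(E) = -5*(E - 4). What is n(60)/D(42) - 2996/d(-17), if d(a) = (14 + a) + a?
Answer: 2147/15 ≈ 143.13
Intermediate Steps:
n(E) = 20 - 5*E (n(E) = -5*(-4 + E) = 20 - 5*E)
d(a) = 14 + 2*a
n(60)/D(42) - 2996/d(-17) = (20 - 5*60)/42 - 2996/(14 + 2*(-17)) = (20 - 300)*(1/42) - 2996/(14 - 34) = -280*1/42 - 2996/(-20) = -20/3 - 2996*(-1/20) = -20/3 + 749/5 = 2147/15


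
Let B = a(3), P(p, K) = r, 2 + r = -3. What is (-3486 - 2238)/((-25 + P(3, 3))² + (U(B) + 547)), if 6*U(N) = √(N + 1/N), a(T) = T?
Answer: -447261912/113065681 + 17172*√30/113065681 ≈ -3.9549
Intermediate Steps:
r = -5 (r = -2 - 3 = -5)
P(p, K) = -5
B = 3
U(N) = √(N + 1/N)/6
(-3486 - 2238)/((-25 + P(3, 3))² + (U(B) + 547)) = (-3486 - 2238)/((-25 - 5)² + (√(3 + 1/3)/6 + 547)) = -5724/((-30)² + (√(3 + ⅓)/6 + 547)) = -5724/(900 + (√(10/3)/6 + 547)) = -5724/(900 + ((√30/3)/6 + 547)) = -5724/(900 + (√30/18 + 547)) = -5724/(900 + (547 + √30/18)) = -5724/(1447 + √30/18)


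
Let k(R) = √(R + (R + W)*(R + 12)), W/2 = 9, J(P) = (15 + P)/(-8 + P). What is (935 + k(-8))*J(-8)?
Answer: -6545/16 - 7*√2/4 ≈ -411.54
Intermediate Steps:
J(P) = (15 + P)/(-8 + P)
W = 18 (W = 2*9 = 18)
k(R) = √(R + (12 + R)*(18 + R)) (k(R) = √(R + (R + 18)*(R + 12)) = √(R + (18 + R)*(12 + R)) = √(R + (12 + R)*(18 + R)))
(935 + k(-8))*J(-8) = (935 + √(216 + (-8)² + 31*(-8)))*((15 - 8)/(-8 - 8)) = (935 + √(216 + 64 - 248))*(7/(-16)) = (935 + √32)*(-1/16*7) = (935 + 4*√2)*(-7/16) = -6545/16 - 7*√2/4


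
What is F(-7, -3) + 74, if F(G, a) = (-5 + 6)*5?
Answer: 79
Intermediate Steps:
F(G, a) = 5 (F(G, a) = 1*5 = 5)
F(-7, -3) + 74 = 5 + 74 = 79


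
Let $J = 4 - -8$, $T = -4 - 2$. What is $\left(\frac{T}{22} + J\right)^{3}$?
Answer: $\frac{2146689}{1331} \approx 1612.8$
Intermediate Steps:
$T = -6$
$J = 12$ ($J = 4 + 8 = 12$)
$\left(\frac{T}{22} + J\right)^{3} = \left(- \frac{6}{22} + 12\right)^{3} = \left(\left(-6\right) \frac{1}{22} + 12\right)^{3} = \left(- \frac{3}{11} + 12\right)^{3} = \left(\frac{129}{11}\right)^{3} = \frac{2146689}{1331}$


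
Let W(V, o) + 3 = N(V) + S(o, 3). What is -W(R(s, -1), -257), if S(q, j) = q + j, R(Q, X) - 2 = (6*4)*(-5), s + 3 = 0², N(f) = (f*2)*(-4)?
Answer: -687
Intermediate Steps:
N(f) = -8*f (N(f) = (2*f)*(-4) = -8*f)
s = -3 (s = -3 + 0² = -3 + 0 = -3)
R(Q, X) = -118 (R(Q, X) = 2 + (6*4)*(-5) = 2 + 24*(-5) = 2 - 120 = -118)
S(q, j) = j + q
W(V, o) = o - 8*V (W(V, o) = -3 + (-8*V + (3 + o)) = -3 + (3 + o - 8*V) = o - 8*V)
-W(R(s, -1), -257) = -(-257 - 8*(-118)) = -(-257 + 944) = -1*687 = -687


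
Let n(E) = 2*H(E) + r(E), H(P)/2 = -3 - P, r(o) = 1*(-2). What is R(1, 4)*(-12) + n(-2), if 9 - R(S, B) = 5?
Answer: -54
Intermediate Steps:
r(o) = -2
R(S, B) = 4 (R(S, B) = 9 - 1*5 = 9 - 5 = 4)
H(P) = -6 - 2*P (H(P) = 2*(-3 - P) = -6 - 2*P)
n(E) = -14 - 4*E (n(E) = 2*(-6 - 2*E) - 2 = (-12 - 4*E) - 2 = -14 - 4*E)
R(1, 4)*(-12) + n(-2) = 4*(-12) + (-14 - 4*(-2)) = -48 + (-14 + 8) = -48 - 6 = -54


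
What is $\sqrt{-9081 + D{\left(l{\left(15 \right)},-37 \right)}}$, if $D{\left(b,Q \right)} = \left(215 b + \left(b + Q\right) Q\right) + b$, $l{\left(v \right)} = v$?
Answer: $i \sqrt{5027} \approx 70.901 i$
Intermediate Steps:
$D{\left(b,Q \right)} = 216 b + Q \left(Q + b\right)$ ($D{\left(b,Q \right)} = \left(215 b + \left(Q + b\right) Q\right) + b = \left(215 b + Q \left(Q + b\right)\right) + b = 216 b + Q \left(Q + b\right)$)
$\sqrt{-9081 + D{\left(l{\left(15 \right)},-37 \right)}} = \sqrt{-9081 + \left(\left(-37\right)^{2} + 216 \cdot 15 - 555\right)} = \sqrt{-9081 + \left(1369 + 3240 - 555\right)} = \sqrt{-9081 + 4054} = \sqrt{-5027} = i \sqrt{5027}$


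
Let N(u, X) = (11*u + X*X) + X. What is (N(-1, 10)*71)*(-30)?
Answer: -210870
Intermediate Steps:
N(u, X) = X + X² + 11*u (N(u, X) = (11*u + X²) + X = (X² + 11*u) + X = X + X² + 11*u)
(N(-1, 10)*71)*(-30) = ((10 + 10² + 11*(-1))*71)*(-30) = ((10 + 100 - 11)*71)*(-30) = (99*71)*(-30) = 7029*(-30) = -210870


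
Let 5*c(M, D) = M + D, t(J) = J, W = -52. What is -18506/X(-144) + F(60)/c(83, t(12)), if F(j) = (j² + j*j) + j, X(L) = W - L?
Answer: 158153/874 ≈ 180.95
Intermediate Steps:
X(L) = -52 - L
c(M, D) = D/5 + M/5 (c(M, D) = (M + D)/5 = (D + M)/5 = D/5 + M/5)
F(j) = j + 2*j² (F(j) = (j² + j²) + j = 2*j² + j = j + 2*j²)
-18506/X(-144) + F(60)/c(83, t(12)) = -18506/(-52 - 1*(-144)) + (60*(1 + 2*60))/((⅕)*12 + (⅕)*83) = -18506/(-52 + 144) + (60*(1 + 120))/(12/5 + 83/5) = -18506/92 + (60*121)/19 = -18506*1/92 + 7260*(1/19) = -9253/46 + 7260/19 = 158153/874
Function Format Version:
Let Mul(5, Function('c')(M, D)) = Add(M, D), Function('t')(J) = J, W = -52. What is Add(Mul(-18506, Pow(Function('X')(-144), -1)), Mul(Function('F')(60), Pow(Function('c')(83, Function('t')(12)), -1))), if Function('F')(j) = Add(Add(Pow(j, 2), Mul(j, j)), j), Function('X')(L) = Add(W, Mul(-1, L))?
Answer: Rational(158153, 874) ≈ 180.95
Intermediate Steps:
Function('X')(L) = Add(-52, Mul(-1, L))
Function('c')(M, D) = Add(Mul(Rational(1, 5), D), Mul(Rational(1, 5), M)) (Function('c')(M, D) = Mul(Rational(1, 5), Add(M, D)) = Mul(Rational(1, 5), Add(D, M)) = Add(Mul(Rational(1, 5), D), Mul(Rational(1, 5), M)))
Function('F')(j) = Add(j, Mul(2, Pow(j, 2))) (Function('F')(j) = Add(Add(Pow(j, 2), Pow(j, 2)), j) = Add(Mul(2, Pow(j, 2)), j) = Add(j, Mul(2, Pow(j, 2))))
Add(Mul(-18506, Pow(Function('X')(-144), -1)), Mul(Function('F')(60), Pow(Function('c')(83, Function('t')(12)), -1))) = Add(Mul(-18506, Pow(Add(-52, Mul(-1, -144)), -1)), Mul(Mul(60, Add(1, Mul(2, 60))), Pow(Add(Mul(Rational(1, 5), 12), Mul(Rational(1, 5), 83)), -1))) = Add(Mul(-18506, Pow(Add(-52, 144), -1)), Mul(Mul(60, Add(1, 120)), Pow(Add(Rational(12, 5), Rational(83, 5)), -1))) = Add(Mul(-18506, Pow(92, -1)), Mul(Mul(60, 121), Pow(19, -1))) = Add(Mul(-18506, Rational(1, 92)), Mul(7260, Rational(1, 19))) = Add(Rational(-9253, 46), Rational(7260, 19)) = Rational(158153, 874)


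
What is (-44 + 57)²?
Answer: 169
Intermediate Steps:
(-44 + 57)² = 13² = 169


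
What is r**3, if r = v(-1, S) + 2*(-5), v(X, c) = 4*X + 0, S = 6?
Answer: -2744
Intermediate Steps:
v(X, c) = 4*X
r = -14 (r = 4*(-1) + 2*(-5) = -4 - 10 = -14)
r**3 = (-14)**3 = -2744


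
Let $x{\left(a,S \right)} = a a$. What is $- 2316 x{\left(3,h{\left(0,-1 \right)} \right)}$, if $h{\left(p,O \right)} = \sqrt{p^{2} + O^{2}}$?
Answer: $-20844$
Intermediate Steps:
$h{\left(p,O \right)} = \sqrt{O^{2} + p^{2}}$
$x{\left(a,S \right)} = a^{2}$
$- 2316 x{\left(3,h{\left(0,-1 \right)} \right)} = - 2316 \cdot 3^{2} = \left(-2316\right) 9 = -20844$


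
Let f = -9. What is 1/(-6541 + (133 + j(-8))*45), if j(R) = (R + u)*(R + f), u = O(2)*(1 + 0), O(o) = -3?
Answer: 1/7859 ≈ 0.00012724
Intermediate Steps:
u = -3 (u = -3*(1 + 0) = -3*1 = -3)
j(R) = (-9 + R)*(-3 + R) (j(R) = (R - 3)*(R - 9) = (-3 + R)*(-9 + R) = (-9 + R)*(-3 + R))
1/(-6541 + (133 + j(-8))*45) = 1/(-6541 + (133 + (27 + (-8)**2 - 12*(-8)))*45) = 1/(-6541 + (133 + (27 + 64 + 96))*45) = 1/(-6541 + (133 + 187)*45) = 1/(-6541 + 320*45) = 1/(-6541 + 14400) = 1/7859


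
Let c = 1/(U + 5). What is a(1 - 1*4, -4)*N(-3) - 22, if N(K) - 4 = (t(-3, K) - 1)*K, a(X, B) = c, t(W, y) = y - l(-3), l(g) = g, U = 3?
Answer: -169/8 ≈ -21.125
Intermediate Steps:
c = ⅛ (c = 1/(3 + 5) = 1/8 = ⅛ ≈ 0.12500)
t(W, y) = 3 + y (t(W, y) = y - 1*(-3) = y + 3 = 3 + y)
a(X, B) = ⅛
N(K) = 4 + K*(2 + K) (N(K) = 4 + ((3 + K) - 1)*K = 4 + (2 + K)*K = 4 + K*(2 + K))
a(1 - 1*4, -4)*N(-3) - 22 = (4 - 1*(-3) - 3*(3 - 3))/8 - 22 = (4 + 3 - 3*0)/8 - 22 = (4 + 3 + 0)/8 - 22 = (⅛)*7 - 22 = 7/8 - 22 = -169/8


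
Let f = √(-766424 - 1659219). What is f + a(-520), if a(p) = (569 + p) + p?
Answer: -471 + I*√2425643 ≈ -471.0 + 1557.4*I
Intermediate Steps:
f = I*√2425643 (f = √(-2425643) = I*√2425643 ≈ 1557.4*I)
a(p) = 569 + 2*p
f + a(-520) = I*√2425643 + (569 + 2*(-520)) = I*√2425643 + (569 - 1040) = I*√2425643 - 471 = -471 + I*√2425643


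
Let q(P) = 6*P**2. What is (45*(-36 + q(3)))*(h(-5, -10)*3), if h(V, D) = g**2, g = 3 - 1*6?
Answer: 21870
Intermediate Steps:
g = -3 (g = 3 - 6 = -3)
h(V, D) = 9 (h(V, D) = (-3)**2 = 9)
(45*(-36 + q(3)))*(h(-5, -10)*3) = (45*(-36 + 6*3**2))*(9*3) = (45*(-36 + 6*9))*27 = (45*(-36 + 54))*27 = (45*18)*27 = 810*27 = 21870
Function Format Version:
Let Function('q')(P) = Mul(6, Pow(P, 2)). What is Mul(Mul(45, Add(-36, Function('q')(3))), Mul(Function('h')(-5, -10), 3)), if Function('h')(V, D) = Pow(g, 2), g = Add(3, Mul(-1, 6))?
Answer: 21870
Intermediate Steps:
g = -3 (g = Add(3, -6) = -3)
Function('h')(V, D) = 9 (Function('h')(V, D) = Pow(-3, 2) = 9)
Mul(Mul(45, Add(-36, Function('q')(3))), Mul(Function('h')(-5, -10), 3)) = Mul(Mul(45, Add(-36, Mul(6, Pow(3, 2)))), Mul(9, 3)) = Mul(Mul(45, Add(-36, Mul(6, 9))), 27) = Mul(Mul(45, Add(-36, 54)), 27) = Mul(Mul(45, 18), 27) = Mul(810, 27) = 21870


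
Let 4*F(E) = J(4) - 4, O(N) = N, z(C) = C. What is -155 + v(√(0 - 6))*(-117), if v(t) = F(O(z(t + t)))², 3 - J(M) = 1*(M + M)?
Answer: -11957/16 ≈ -747.31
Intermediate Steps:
J(M) = 3 - 2*M (J(M) = 3 - (M + M) = 3 - 2*M)
F(E) = -9/4 (F(E) = ((3 - 2*4) - 4)/4 = ((3 - 8) - 4)/4 = (-5 - 4)/4 = (¼)*(-9) = -9/4)
v(t) = 81/16 (v(t) = (-9/4)² = 81/16)
-155 + v(√(0 - 6))*(-117) = -155 + (81/16)*(-117) = -155 - 9477/16 = -11957/16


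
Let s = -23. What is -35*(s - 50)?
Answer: 2555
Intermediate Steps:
-35*(s - 50) = -35*(-23 - 50) = -35*(-73) = 2555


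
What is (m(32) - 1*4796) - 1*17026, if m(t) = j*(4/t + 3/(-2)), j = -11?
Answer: -174455/8 ≈ -21807.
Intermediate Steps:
m(t) = 33/2 - 44/t (m(t) = -11*(4/t + 3/(-2)) = -11*(4/t + 3*(-½)) = -11*(4/t - 3/2) = -11*(-3/2 + 4/t) = 33/2 - 44/t)
(m(32) - 1*4796) - 1*17026 = ((33/2 - 44/32) - 1*4796) - 1*17026 = ((33/2 - 44*1/32) - 4796) - 17026 = ((33/2 - 11/8) - 4796) - 17026 = (121/8 - 4796) - 17026 = -38247/8 - 17026 = -174455/8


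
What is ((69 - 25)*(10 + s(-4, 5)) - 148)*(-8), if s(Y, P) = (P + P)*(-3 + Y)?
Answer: 22304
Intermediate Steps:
s(Y, P) = 2*P*(-3 + Y) (s(Y, P) = (2*P)*(-3 + Y) = 2*P*(-3 + Y))
((69 - 25)*(10 + s(-4, 5)) - 148)*(-8) = ((69 - 25)*(10 + 2*5*(-3 - 4)) - 148)*(-8) = (44*(10 + 2*5*(-7)) - 148)*(-8) = (44*(10 - 70) - 148)*(-8) = (44*(-60) - 148)*(-8) = (-2640 - 148)*(-8) = -2788*(-8) = 22304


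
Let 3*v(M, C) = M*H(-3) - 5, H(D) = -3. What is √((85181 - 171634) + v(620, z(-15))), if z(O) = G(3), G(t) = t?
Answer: 2*I*√195918/3 ≈ 295.08*I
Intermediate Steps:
z(O) = 3
v(M, C) = -5/3 - M (v(M, C) = (M*(-3) - 5)/3 = (-3*M - 5)/3 = (-5 - 3*M)/3 = -5/3 - M)
√((85181 - 171634) + v(620, z(-15))) = √((85181 - 171634) + (-5/3 - 1*620)) = √(-86453 + (-5/3 - 620)) = √(-86453 - 1865/3) = √(-261224/3) = 2*I*√195918/3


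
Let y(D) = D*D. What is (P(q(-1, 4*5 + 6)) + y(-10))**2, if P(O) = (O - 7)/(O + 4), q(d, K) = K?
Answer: 9114361/900 ≈ 10127.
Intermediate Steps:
y(D) = D**2
P(O) = (-7 + O)/(4 + O)
(P(q(-1, 4*5 + 6)) + y(-10))**2 = ((-7 + (4*5 + 6))/(4 + (4*5 + 6)) + (-10)**2)**2 = ((-7 + (20 + 6))/(4 + (20 + 6)) + 100)**2 = ((-7 + 26)/(4 + 26) + 100)**2 = (19/30 + 100)**2 = (3019/30)**2 = 9114361/900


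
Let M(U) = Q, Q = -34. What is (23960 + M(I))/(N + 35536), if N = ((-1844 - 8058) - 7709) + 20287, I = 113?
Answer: 11963/19106 ≈ 0.62614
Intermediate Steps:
M(U) = -34
N = 2676 (N = (-9902 - 7709) + 20287 = -17611 + 20287 = 2676)
(23960 + M(I))/(N + 35536) = (23960 - 34)/(2676 + 35536) = 23926/38212 = 23926*(1/38212) = 11963/19106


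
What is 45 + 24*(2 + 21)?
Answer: 597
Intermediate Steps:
45 + 24*(2 + 21) = 45 + 24*23 = 45 + 552 = 597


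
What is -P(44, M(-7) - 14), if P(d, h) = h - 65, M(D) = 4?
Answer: 75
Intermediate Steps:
P(d, h) = -65 + h
-P(44, M(-7) - 14) = -(-65 + (4 - 14)) = -(-65 - 10) = -1*(-75) = 75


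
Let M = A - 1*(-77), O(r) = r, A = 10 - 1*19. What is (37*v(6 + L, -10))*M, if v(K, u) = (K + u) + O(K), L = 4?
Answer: 25160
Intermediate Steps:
A = -9 (A = 10 - 19 = -9)
v(K, u) = u + 2*K (v(K, u) = (K + u) + K = u + 2*K)
M = 68 (M = -9 - 1*(-77) = -9 + 77 = 68)
(37*v(6 + L, -10))*M = (37*(-10 + 2*(6 + 4)))*68 = (37*(-10 + 2*10))*68 = (37*(-10 + 20))*68 = (37*10)*68 = 370*68 = 25160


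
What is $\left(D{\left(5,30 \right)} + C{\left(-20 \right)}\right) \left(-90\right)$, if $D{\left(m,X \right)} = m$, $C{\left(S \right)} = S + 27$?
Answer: $-1080$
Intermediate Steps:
$C{\left(S \right)} = 27 + S$
$\left(D{\left(5,30 \right)} + C{\left(-20 \right)}\right) \left(-90\right) = \left(5 + \left(27 - 20\right)\right) \left(-90\right) = \left(5 + 7\right) \left(-90\right) = 12 \left(-90\right) = -1080$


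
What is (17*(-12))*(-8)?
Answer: 1632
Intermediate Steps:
(17*(-12))*(-8) = -204*(-8) = 1632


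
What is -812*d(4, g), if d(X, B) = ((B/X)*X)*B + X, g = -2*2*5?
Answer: -328048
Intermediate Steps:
g = -20 (g = -4*5 = -20)
d(X, B) = X + B² (d(X, B) = B*B + X = B² + X = X + B²)
-812*d(4, g) = -812*(4 + (-20)²) = -812*(4 + 400) = -812*404 = -328048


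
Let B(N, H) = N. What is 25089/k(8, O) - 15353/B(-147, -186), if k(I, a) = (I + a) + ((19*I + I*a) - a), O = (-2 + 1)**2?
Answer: 298447/1176 ≈ 253.78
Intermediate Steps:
O = 1 (O = (-1)**2 = 1)
k(I, a) = 20*I + I*a (k(I, a) = (I + a) + (-a + 19*I + I*a) = 20*I + I*a)
25089/k(8, O) - 15353/B(-147, -186) = 25089/((8*(20 + 1))) - 15353/(-147) = 25089/((8*21)) - 15353*(-1/147) = 25089/168 + 15353/147 = 25089*(1/168) + 15353/147 = 8363/56 + 15353/147 = 298447/1176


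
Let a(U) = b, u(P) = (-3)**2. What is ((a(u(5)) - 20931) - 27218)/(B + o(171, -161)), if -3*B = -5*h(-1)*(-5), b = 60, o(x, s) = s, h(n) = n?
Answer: 144267/458 ≈ 314.99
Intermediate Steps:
u(P) = 9
a(U) = 60
B = 25/3 (B = -(-5*(-1))*(-5)/3 = -5*(-5)/3 = -1/3*(-25) = 25/3 ≈ 8.3333)
((a(u(5)) - 20931) - 27218)/(B + o(171, -161)) = ((60 - 20931) - 27218)/(25/3 - 161) = (-20871 - 27218)/(-458/3) = -48089*(-3/458) = 144267/458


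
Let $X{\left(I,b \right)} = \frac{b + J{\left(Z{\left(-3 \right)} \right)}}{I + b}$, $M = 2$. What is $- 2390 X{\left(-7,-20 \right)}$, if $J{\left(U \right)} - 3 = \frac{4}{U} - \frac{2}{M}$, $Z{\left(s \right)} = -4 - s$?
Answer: $- \frac{52580}{27} \approx -1947.4$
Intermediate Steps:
$J{\left(U \right)} = 2 + \frac{4}{U}$ ($J{\left(U \right)} = 3 + \left(\frac{4}{U} - \frac{2}{2}\right) = 3 + \left(\frac{4}{U} - 1\right) = 3 - \left(1 - \frac{4}{U}\right) = 2 + \frac{4}{U}$)
$X{\left(I,b \right)} = \frac{-2 + b}{I + b}$ ($X{\left(I,b \right)} = \frac{b + \left(2 + \frac{4}{-4 - -3}\right)}{I + b} = \frac{b + \left(2 + \frac{4}{-4 + 3}\right)}{I + b} = \frac{b + \left(2 + \frac{4}{-1}\right)}{I + b} = \frac{b + \left(2 + 4 \left(-1\right)\right)}{I + b} = \frac{b + \left(2 - 4\right)}{I + b} = \frac{b - 2}{I + b} = \frac{-2 + b}{I + b}$)
$- 2390 X{\left(-7,-20 \right)} = - 2390 \frac{-2 - 20}{-7 - 20} = - 2390 \frac{1}{-27} \left(-22\right) = - 2390 \left(\left(- \frac{1}{27}\right) \left(-22\right)\right) = \left(-2390\right) \frac{22}{27} = - \frac{52580}{27}$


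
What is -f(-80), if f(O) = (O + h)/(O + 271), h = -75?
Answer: 155/191 ≈ 0.81152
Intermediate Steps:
f(O) = (-75 + O)/(271 + O) (f(O) = (O - 75)/(O + 271) = (-75 + O)/(271 + O))
-f(-80) = -(-75 - 80)/(271 - 80) = -(-155)/191 = -1*(-155/191) = 155/191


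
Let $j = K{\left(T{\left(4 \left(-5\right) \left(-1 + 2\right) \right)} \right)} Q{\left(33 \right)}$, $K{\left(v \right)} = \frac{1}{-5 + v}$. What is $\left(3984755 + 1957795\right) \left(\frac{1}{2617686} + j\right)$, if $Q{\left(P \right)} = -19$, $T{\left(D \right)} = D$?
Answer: $\frac{1970393449403}{436281} \approx 4.5163 \cdot 10^{6}$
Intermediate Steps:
$j = \frac{19}{25}$ ($j = \frac{1}{-5 + 4 \left(-5\right) \left(-1 + 2\right)} \left(-19\right) = \frac{1}{-5 - 20} \left(-19\right) = \frac{1}{-25} \left(-19\right) = \left(- \frac{1}{25}\right) \left(-19\right) = \frac{19}{25} \approx 0.76$)
$\left(3984755 + 1957795\right) \left(\frac{1}{2617686} + j\right) = \left(3984755 + 1957795\right) \left(\frac{1}{2617686} + \frac{19}{25}\right) = 5942550 \left(\frac{1}{2617686} + \frac{19}{25}\right) = 5942550 \cdot \frac{49736059}{65442150} = \frac{1970393449403}{436281}$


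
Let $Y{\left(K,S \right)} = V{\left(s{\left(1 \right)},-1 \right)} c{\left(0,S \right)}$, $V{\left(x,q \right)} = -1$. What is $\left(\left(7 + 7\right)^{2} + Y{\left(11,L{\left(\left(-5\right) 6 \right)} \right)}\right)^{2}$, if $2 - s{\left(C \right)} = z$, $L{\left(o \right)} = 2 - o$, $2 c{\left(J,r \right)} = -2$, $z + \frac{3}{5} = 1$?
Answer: $38809$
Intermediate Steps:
$z = \frac{2}{5}$ ($z = - \frac{3}{5} + 1 = \frac{2}{5} \approx 0.4$)
$c{\left(J,r \right)} = -1$ ($c{\left(J,r \right)} = \frac{1}{2} \left(-2\right) = -1$)
$s{\left(C \right)} = \frac{8}{5}$ ($s{\left(C \right)} = 2 - \frac{2}{5} = \frac{8}{5}$)
$Y{\left(K,S \right)} = 1$ ($Y{\left(K,S \right)} = \left(-1\right) \left(-1\right) = 1$)
$\left(\left(7 + 7\right)^{2} + Y{\left(11,L{\left(\left(-5\right) 6 \right)} \right)}\right)^{2} = \left(\left(7 + 7\right)^{2} + 1\right)^{2} = \left(14^{2} + 1\right)^{2} = \left(196 + 1\right)^{2} = 197^{2} = 38809$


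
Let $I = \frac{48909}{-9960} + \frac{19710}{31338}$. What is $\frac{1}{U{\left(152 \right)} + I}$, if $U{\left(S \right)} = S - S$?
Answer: $- \frac{5780120}{24748123} \approx -0.23356$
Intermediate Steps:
$I = - \frac{24748123}{5780120}$ ($I = 48909 \left(- \frac{1}{9960}\right) + 19710 \cdot \frac{1}{31338} = - \frac{16303}{3320} + \frac{1095}{1741} = - \frac{24748123}{5780120} \approx -4.2816$)
$U{\left(S \right)} = 0$
$\frac{1}{U{\left(152 \right)} + I} = \frac{1}{0 - \frac{24748123}{5780120}} = \frac{1}{- \frac{24748123}{5780120}} = - \frac{5780120}{24748123}$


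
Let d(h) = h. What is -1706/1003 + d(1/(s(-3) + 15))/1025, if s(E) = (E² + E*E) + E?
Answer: -52458497/30842250 ≈ -1.7009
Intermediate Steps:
s(E) = E + 2*E² (s(E) = (E² + E²) + E = 2*E² + E = E + 2*E²)
-1706/1003 + d(1/(s(-3) + 15))/1025 = -1706/1003 + 1/((-3*(1 + 2*(-3)) + 15)*1025) = -1706*1/1003 + (1/1025)/(-3*(1 - 6) + 15) = -1706/1003 + (1/1025)/(-3*(-5) + 15) = -1706/1003 + (1/1025)/(15 + 15) = -1706/1003 + (1/1025)/30 = -1706/1003 + (1/30)*(1/1025) = -1706/1003 + 1/30750 = -52458497/30842250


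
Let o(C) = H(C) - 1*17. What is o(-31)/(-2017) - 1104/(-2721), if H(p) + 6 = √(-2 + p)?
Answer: 763117/1829419 - I*√33/2017 ≈ 0.41714 - 0.0028481*I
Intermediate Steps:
H(p) = -6 + √(-2 + p)
o(C) = -23 + √(-2 + C) (o(C) = (-6 + √(-2 + C)) - 1*17 = (-6 + √(-2 + C)) - 17 = -23 + √(-2 + C))
o(-31)/(-2017) - 1104/(-2721) = (-23 + √(-2 - 31))/(-2017) - 1104/(-2721) = (-23 + √(-33))*(-1/2017) - 1104*(-1/2721) = (-23 + I*√33)*(-1/2017) + 368/907 = (23/2017 - I*√33/2017) + 368/907 = 763117/1829419 - I*√33/2017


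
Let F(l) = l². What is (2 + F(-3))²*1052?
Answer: 127292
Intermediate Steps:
(2 + F(-3))²*1052 = (2 + (-3)²)²*1052 = (2 + 9)²*1052 = 11²*1052 = 121*1052 = 127292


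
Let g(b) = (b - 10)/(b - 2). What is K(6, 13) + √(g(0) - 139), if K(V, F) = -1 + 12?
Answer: 11 + I*√134 ≈ 11.0 + 11.576*I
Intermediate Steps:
g(b) = (-10 + b)/(-2 + b)
K(V, F) = 11
K(6, 13) + √(g(0) - 139) = 11 + √((-10 + 0)/(-2 + 0) - 139) = 11 + √(-10/(-2) - 139) = 11 + √(-½*(-10) - 139) = 11 + √(5 - 139) = 11 + √(-134) = 11 + I*√134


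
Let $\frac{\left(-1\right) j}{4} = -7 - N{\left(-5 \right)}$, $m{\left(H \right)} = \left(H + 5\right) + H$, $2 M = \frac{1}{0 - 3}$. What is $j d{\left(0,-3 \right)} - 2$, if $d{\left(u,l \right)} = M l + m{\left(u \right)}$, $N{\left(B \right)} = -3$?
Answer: $86$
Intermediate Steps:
$M = - \frac{1}{6}$ ($M = \frac{1}{2 \left(0 - 3\right)} = \frac{1}{2 \left(-3\right)} = \frac{1}{2} \left(- \frac{1}{3}\right) = - \frac{1}{6} \approx -0.16667$)
$m{\left(H \right)} = 5 + 2 H$ ($m{\left(H \right)} = \left(5 + H\right) + H = 5 + 2 H$)
$j = 16$ ($j = - 4 \left(-7 - -3\right) = - 4 \left(-7 + 3\right) = \left(-4\right) \left(-4\right) = 16$)
$d{\left(u,l \right)} = 5 + 2 u - \frac{l}{6}$ ($d{\left(u,l \right)} = - \frac{l}{6} + \left(5 + 2 u\right) = 5 + 2 u - \frac{l}{6}$)
$j d{\left(0,-3 \right)} - 2 = 16 \left(5 + 2 \cdot 0 - - \frac{1}{2}\right) - 2 = 16 \left(5 + 0 + \frac{1}{2}\right) - 2 = 16 \cdot \frac{11}{2} - 2 = 88 - 2 = 86$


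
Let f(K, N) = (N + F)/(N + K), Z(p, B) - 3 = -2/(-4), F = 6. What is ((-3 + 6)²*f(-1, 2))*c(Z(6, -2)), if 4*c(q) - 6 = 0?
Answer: 108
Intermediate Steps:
Z(p, B) = 7/2 (Z(p, B) = 3 - 2/(-4) = 3 - 2*(-¼) = 3 + ½ = 7/2)
f(K, N) = (6 + N)/(K + N) (f(K, N) = (N + 6)/(N + K) = (6 + N)/(K + N))
c(q) = 3/2 (c(q) = 3/2 + (¼)*0 = 3/2 + 0 = 3/2)
((-3 + 6)²*f(-1, 2))*c(Z(6, -2)) = ((-3 + 6)²*((6 + 2)/(-1 + 2)))*(3/2) = (3²*(8/1))*(3/2) = (9*(1*8))*(3/2) = (9*8)*(3/2) = 72*(3/2) = 108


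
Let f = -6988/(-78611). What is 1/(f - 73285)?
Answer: -78611/5761000147 ≈ -1.3645e-5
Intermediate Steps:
f = 6988/78611 (f = -6988*(-1/78611) = 6988/78611 ≈ 0.088893)
1/(f - 73285) = 1/(6988/78611 - 73285) = 1/(-5761000147/78611) = -78611/5761000147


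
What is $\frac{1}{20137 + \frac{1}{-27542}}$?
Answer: $\frac{27542}{554613253} \approx 4.966 \cdot 10^{-5}$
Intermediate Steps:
$\frac{1}{20137 + \frac{1}{-27542}} = \frac{1}{20137 - \frac{1}{27542}} = \frac{1}{\frac{554613253}{27542}} = \frac{27542}{554613253}$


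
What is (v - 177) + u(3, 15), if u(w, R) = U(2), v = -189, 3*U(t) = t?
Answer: -1096/3 ≈ -365.33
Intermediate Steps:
U(t) = t/3
u(w, R) = ⅔ (u(w, R) = (⅓)*2 = ⅔)
(v - 177) + u(3, 15) = (-189 - 177) + ⅔ = -366 + ⅔ = -1096/3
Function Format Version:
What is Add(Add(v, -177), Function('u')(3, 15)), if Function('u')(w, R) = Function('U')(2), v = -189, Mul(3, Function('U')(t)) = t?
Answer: Rational(-1096, 3) ≈ -365.33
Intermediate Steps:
Function('U')(t) = Mul(Rational(1, 3), t)
Function('u')(w, R) = Rational(2, 3) (Function('u')(w, R) = Mul(Rational(1, 3), 2) = Rational(2, 3))
Add(Add(v, -177), Function('u')(3, 15)) = Add(Add(-189, -177), Rational(2, 3)) = Add(-366, Rational(2, 3)) = Rational(-1096, 3)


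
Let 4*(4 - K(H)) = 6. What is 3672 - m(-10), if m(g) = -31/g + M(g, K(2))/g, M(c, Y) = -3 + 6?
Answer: 18346/5 ≈ 3669.2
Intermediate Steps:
K(H) = 5/2 (K(H) = 4 - ¼*6 = 4 - 3/2 = 5/2)
M(c, Y) = 3
m(g) = -28/g (m(g) = -31/g + 3/g = -28/g)
3672 - m(-10) = 3672 - (-28)/(-10) = 3672 - (-28)*(-1)/10 = 3672 - 1*14/5 = 3672 - 14/5 = 18346/5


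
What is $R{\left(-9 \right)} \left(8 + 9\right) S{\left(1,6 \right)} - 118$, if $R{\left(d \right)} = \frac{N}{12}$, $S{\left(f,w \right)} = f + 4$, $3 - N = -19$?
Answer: $\frac{227}{6} \approx 37.833$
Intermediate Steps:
$N = 22$ ($N = 3 - -19 = 3 + 19 = 22$)
$S{\left(f,w \right)} = 4 + f$
$R{\left(d \right)} = \frac{11}{6}$ ($R{\left(d \right)} = \frac{22}{12} = 22 \cdot \frac{1}{12} = \frac{11}{6}$)
$R{\left(-9 \right)} \left(8 + 9\right) S{\left(1,6 \right)} - 118 = \frac{11 \left(8 + 9\right) \left(4 + 1\right)}{6} - 118 = \frac{11 \cdot 17 \cdot 5}{6} - 118 = \frac{11}{6} \cdot 85 - 118 = \frac{935}{6} - 118 = \frac{227}{6}$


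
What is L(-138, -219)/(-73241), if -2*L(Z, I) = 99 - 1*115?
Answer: -8/73241 ≈ -0.00010923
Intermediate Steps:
L(Z, I) = 8 (L(Z, I) = -(99 - 1*115)/2 = -(99 - 115)/2 = -½*(-16) = 8)
L(-138, -219)/(-73241) = 8/(-73241) = 8*(-1/73241) = -8/73241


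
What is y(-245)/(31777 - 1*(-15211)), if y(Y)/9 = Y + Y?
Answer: -2205/23494 ≈ -0.093854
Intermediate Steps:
y(Y) = 18*Y (y(Y) = 9*(Y + Y) = 9*(2*Y) = 18*Y)
y(-245)/(31777 - 1*(-15211)) = (18*(-245))/(31777 - 1*(-15211)) = -4410/(31777 + 15211) = -4410/46988 = -4410*1/46988 = -2205/23494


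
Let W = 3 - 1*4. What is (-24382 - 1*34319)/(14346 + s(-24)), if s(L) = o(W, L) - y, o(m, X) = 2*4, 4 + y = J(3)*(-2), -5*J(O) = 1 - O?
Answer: -293505/71794 ≈ -4.0882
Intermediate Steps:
J(O) = -⅕ + O/5 (J(O) = -(1 - O)/5 = -⅕ + O/5)
y = -24/5 (y = -4 + (-⅕ + (⅕)*3)*(-2) = -4 + (-⅕ + ⅗)*(-2) = -4 + (⅖)*(-2) = -4 - ⅘ = -24/5 ≈ -4.8000)
W = -1 (W = 3 - 4 = -1)
o(m, X) = 8
s(L) = 64/5 (s(L) = 8 - 1*(-24/5) = 8 + 24/5 = 64/5)
(-24382 - 1*34319)/(14346 + s(-24)) = (-24382 - 1*34319)/(14346 + 64/5) = (-24382 - 34319)/(71794/5) = -58701*5/71794 = -293505/71794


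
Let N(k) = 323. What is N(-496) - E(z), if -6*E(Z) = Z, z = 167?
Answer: 2105/6 ≈ 350.83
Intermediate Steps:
E(Z) = -Z/6
N(-496) - E(z) = 323 - (-1)*167/6 = 323 - 1*(-167/6) = 323 + 167/6 = 2105/6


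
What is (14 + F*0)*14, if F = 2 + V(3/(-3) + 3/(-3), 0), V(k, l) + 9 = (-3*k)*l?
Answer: 196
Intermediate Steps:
V(k, l) = -9 - 3*k*l (V(k, l) = -9 + (-3*k)*l = -9 - 3*k*l)
F = -7 (F = 2 + (-9 - 3*(3/(-3) + 3/(-3))*0) = 2 + (-9 - 3*(3*(-⅓) + 3*(-⅓))*0) = 2 + (-9 - 3*(-1 - 1)*0) = 2 + (-9 - 3*(-2)*0) = 2 + (-9 + 0) = 2 - 9 = -7)
(14 + F*0)*14 = (14 - 7*0)*14 = (14 + 0)*14 = 14*14 = 196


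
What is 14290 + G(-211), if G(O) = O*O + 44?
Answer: 58855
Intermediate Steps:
G(O) = 44 + O**2 (G(O) = O**2 + 44 = 44 + O**2)
14290 + G(-211) = 14290 + (44 + (-211)**2) = 14290 + (44 + 44521) = 14290 + 44565 = 58855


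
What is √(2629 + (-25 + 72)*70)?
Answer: √5919 ≈ 76.935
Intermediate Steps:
√(2629 + (-25 + 72)*70) = √(2629 + 47*70) = √(2629 + 3290) = √5919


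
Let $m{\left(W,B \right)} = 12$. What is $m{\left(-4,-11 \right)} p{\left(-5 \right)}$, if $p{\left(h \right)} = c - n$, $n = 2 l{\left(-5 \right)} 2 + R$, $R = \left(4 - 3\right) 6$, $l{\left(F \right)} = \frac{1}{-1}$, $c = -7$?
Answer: $-108$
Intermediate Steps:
$l{\left(F \right)} = -1$
$R = 6$ ($R = 1 \cdot 6 = 6$)
$n = 2$ ($n = 2 \left(-1\right) 2 + 6 = \left(-2\right) 2 + 6 = -4 + 6 = 2$)
$p{\left(h \right)} = -9$ ($p{\left(h \right)} = -7 - 2 = -9$)
$m{\left(-4,-11 \right)} p{\left(-5 \right)} = 12 \left(-9\right) = -108$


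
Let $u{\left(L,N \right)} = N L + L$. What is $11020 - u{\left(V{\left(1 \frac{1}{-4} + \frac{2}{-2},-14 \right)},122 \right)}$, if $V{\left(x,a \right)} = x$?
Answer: $\frac{44695}{4} \approx 11174.0$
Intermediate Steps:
$u{\left(L,N \right)} = L + L N$ ($u{\left(L,N \right)} = L N + L = L + L N$)
$11020 - u{\left(V{\left(1 \frac{1}{-4} + \frac{2}{-2},-14 \right)},122 \right)} = 11020 - \left(1 \frac{1}{-4} + \frac{2}{-2}\right) \left(1 + 122\right) = 11020 - \left(1 \left(- \frac{1}{4}\right) + 2 \left(- \frac{1}{2}\right)\right) 123 = 11020 - \left(- \frac{1}{4} - 1\right) 123 = 11020 - \left(- \frac{5}{4}\right) 123 = 11020 - - \frac{615}{4} = 11020 + \frac{615}{4} = \frac{44695}{4}$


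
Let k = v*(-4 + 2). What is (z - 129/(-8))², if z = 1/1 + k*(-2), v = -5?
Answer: 529/64 ≈ 8.2656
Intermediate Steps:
k = 10 (k = -5*(-4 + 2) = -5*(-2) = 10)
z = -19 (z = 1/1 + 10*(-2) = 1*1 - 20 = 1 - 20 = -19)
(z - 129/(-8))² = (-19 - 129/(-8))² = (-19 - 129*(-⅛))² = (-19 + 129/8)² = (-23/8)² = 529/64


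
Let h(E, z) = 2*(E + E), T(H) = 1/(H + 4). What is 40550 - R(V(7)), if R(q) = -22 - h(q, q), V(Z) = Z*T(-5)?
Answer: 40544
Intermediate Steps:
T(H) = 1/(4 + H)
V(Z) = -Z (V(Z) = Z/(4 - 5) = Z/(-1) = Z*(-1) = -Z)
h(E, z) = 4*E (h(E, z) = 2*(2*E) = 4*E)
R(q) = -22 - 4*q
40550 - R(V(7)) = 40550 - (-22 - (-4)*7) = 40550 - (-22 - 4*(-7)) = 40550 - (-22 + 28) = 40550 - 1*6 = 40550 - 6 = 40544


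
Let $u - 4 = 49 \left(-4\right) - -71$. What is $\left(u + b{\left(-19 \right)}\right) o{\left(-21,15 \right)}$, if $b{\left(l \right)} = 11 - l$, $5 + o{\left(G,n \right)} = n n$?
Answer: $-20020$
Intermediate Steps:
$o{\left(G,n \right)} = -5 + n^{2}$ ($o{\left(G,n \right)} = -5 + n n = -5 + n^{2}$)
$u = -121$ ($u = 4 + \left(49 \left(-4\right) - -71\right) = 4 + \left(-196 + 71\right) = 4 - 125 = -121$)
$\left(u + b{\left(-19 \right)}\right) o{\left(-21,15 \right)} = \left(-121 + \left(11 - -19\right)\right) \left(-5 + 15^{2}\right) = \left(-121 + \left(11 + 19\right)\right) \left(-5 + 225\right) = \left(-121 + 30\right) 220 = \left(-91\right) 220 = -20020$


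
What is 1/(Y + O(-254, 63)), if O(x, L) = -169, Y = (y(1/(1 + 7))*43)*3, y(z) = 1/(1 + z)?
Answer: -3/163 ≈ -0.018405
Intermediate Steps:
Y = 344/3 (Y = (43/(1 + 1/(1 + 7)))*3 = (43/(1 + 1/8))*3 = (43/(1 + ⅛))*3 = (43/(9/8))*3 = ((8/9)*43)*3 = (344/9)*3 = 344/3 ≈ 114.67)
1/(Y + O(-254, 63)) = 1/(344/3 - 169) = 1/(-163/3) = -3/163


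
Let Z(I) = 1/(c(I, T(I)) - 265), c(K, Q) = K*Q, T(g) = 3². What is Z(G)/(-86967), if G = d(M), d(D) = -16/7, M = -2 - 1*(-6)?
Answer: 7/173847033 ≈ 4.0265e-8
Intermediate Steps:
T(g) = 9
M = 4 (M = -2 + 6 = 4)
d(D) = -16/7 (d(D) = -16*⅐ = -16/7)
G = -16/7 ≈ -2.2857
Z(I) = 1/(-265 + 9*I) (Z(I) = 1/(I*9 - 265) = 1/(9*I - 265) = 1/(-265 + 9*I))
Z(G)/(-86967) = 1/((-265 + 9*(-16/7))*(-86967)) = -1/86967/(-265 - 144/7) = -1/86967/(-1999/7) = -7/1999*(-1/86967) = 7/173847033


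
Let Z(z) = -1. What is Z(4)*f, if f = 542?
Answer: -542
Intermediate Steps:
Z(4)*f = -1*542 = -542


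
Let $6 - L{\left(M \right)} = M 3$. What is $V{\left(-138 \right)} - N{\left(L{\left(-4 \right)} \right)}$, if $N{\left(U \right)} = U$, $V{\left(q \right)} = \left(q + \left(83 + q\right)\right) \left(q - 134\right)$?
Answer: $52478$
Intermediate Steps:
$L{\left(M \right)} = 6 - 3 M$ ($L{\left(M \right)} = 6 - M 3 = 6 - 3 M$)
$V{\left(q \right)} = \left(-134 + q\right) \left(83 + 2 q\right)$ ($V{\left(q \right)} = \left(83 + 2 q\right) \left(-134 + q\right) = \left(-134 + q\right) \left(83 + 2 q\right)$)
$V{\left(-138 \right)} - N{\left(L{\left(-4 \right)} \right)} = \left(-11122 - -25530 + 2 \left(-138\right)^{2}\right) - \left(6 - -12\right) = \left(-11122 + 25530 + 2 \cdot 19044\right) - \left(6 + 12\right) = \left(-11122 + 25530 + 38088\right) - 18 = 52496 - 18 = 52478$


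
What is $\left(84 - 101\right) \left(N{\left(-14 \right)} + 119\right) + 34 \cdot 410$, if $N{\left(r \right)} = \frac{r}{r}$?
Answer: $11900$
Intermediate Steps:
$N{\left(r \right)} = 1$
$\left(84 - 101\right) \left(N{\left(-14 \right)} + 119\right) + 34 \cdot 410 = \left(84 - 101\right) \left(1 + 119\right) + 34 \cdot 410 = \left(-17\right) 120 + 13940 = -2040 + 13940 = 11900$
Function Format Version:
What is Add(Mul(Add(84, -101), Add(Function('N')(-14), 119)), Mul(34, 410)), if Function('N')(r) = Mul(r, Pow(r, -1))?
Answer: 11900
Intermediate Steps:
Function('N')(r) = 1
Add(Mul(Add(84, -101), Add(Function('N')(-14), 119)), Mul(34, 410)) = Add(Mul(Add(84, -101), Add(1, 119)), Mul(34, 410)) = Add(Mul(-17, 120), 13940) = Add(-2040, 13940) = 11900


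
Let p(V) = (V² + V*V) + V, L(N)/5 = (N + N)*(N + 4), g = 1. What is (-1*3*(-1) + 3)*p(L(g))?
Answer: 30300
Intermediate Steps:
L(N) = 10*N*(4 + N) (L(N) = 5*((N + N)*(N + 4)) = 5*((2*N)*(4 + N)) = 5*(2*N*(4 + N)) = 10*N*(4 + N))
p(V) = V + 2*V² (p(V) = (V² + V²) + V = 2*V² + V = V + 2*V²)
(-1*3*(-1) + 3)*p(L(g)) = (-1*3*(-1) + 3)*((10*1*(4 + 1))*(1 + 2*(10*1*(4 + 1)))) = (-3*(-1) + 3)*((10*1*5)*(1 + 2*(10*1*5))) = (3 + 3)*(50*(1 + 2*50)) = 6*(50*(1 + 100)) = 6*(50*101) = 6*5050 = 30300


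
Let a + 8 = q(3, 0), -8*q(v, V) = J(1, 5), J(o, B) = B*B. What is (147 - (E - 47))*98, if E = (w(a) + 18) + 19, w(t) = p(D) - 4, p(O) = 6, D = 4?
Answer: 15190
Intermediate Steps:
J(o, B) = B²
q(v, V) = -25/8 (q(v, V) = -⅛*5² = -⅛*25 = -25/8)
a = -89/8 (a = -8 - 25/8 = -89/8 ≈ -11.125)
w(t) = 2 (w(t) = 6 - 4 = 2)
E = 39 (E = (2 + 18) + 19 = 20 + 19 = 39)
(147 - (E - 47))*98 = (147 - (39 - 47))*98 = (147 - 1*(-8))*98 = (147 + 8)*98 = 155*98 = 15190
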